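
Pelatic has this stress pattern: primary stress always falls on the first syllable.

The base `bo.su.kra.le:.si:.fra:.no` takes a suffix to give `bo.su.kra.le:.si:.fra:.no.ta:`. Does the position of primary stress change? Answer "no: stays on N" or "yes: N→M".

no: stays on 1

Base `bo.su.kra.le:.si:.fra:.no` (7 syllables):
  The word has 7 syllables; the first syllable is syllable 1 (bo).
  → primary stress on syllable 1.
Suffixed `bo.su.kra.le:.si:.fra:.no.ta:` (8 syllables):
  The word has 8 syllables; the first syllable is syllable 1 (bo).
  → primary stress on syllable 1.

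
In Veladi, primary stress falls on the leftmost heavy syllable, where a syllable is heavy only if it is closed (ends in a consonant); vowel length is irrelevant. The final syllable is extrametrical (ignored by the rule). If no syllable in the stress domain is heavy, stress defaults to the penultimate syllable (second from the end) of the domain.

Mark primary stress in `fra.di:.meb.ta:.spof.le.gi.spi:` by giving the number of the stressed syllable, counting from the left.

The final syllable (8, spi:) is extrametrical; the stress domain is syllables 1–7.
Weights: 1 fra L, 2 di: L, 3 meb H, 4 ta: L, 5 spof H, 6 le L, 7 gi L.
Heavy syllables in the domain: 3, 5. The leftmost is syllable 3 (meb).
Primary stress: syllable 3 → fra.di:.ˈmeb.ta:.spof.le.gi.spi:.

3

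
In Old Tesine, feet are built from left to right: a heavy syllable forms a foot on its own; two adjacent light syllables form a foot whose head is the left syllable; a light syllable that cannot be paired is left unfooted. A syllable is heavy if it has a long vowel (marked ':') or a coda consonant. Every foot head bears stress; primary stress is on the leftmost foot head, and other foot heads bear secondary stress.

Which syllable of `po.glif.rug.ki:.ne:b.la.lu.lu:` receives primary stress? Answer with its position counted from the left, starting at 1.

2

Weights: 1 po L, 2 glif H, 3 rug H, 4 ki: H, 5 ne:b H, 6 la L, 7 lu L, 8 lu: H.
Parse left to right (heavy = foot alone; LL = one foot; stranded L unfooted): po (ˈglif) (ˈrug) (ˈki:) (ˈne:b) (ˈla.lu) (ˈlu:).
Foot heads: 2, 3, 4, 5, 6, 8.
Primary stress on the leftmost head = syllable 2.
Primary stress: syllable 2 → po.ˈglif.rug.ki:.ne:b.la.lu.lu:.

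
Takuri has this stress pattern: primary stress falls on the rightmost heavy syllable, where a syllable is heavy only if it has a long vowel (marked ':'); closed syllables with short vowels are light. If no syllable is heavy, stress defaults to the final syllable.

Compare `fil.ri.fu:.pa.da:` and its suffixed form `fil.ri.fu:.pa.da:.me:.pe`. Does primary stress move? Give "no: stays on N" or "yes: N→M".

Base `fil.ri.fu:.pa.da:` (5 syllables):
  Weights: 1 fil L, 2 ri L, 3 fu: H, 4 pa L, 5 da: H.
  Heavy syllables in the domain: 3, 5. The rightmost is syllable 5 (da:).
  → primary stress on syllable 5.
Suffixed `fil.ri.fu:.pa.da:.me:.pe` (7 syllables):
  Weights: 1 fil L, 2 ri L, 3 fu: H, 4 pa L, 5 da: H, 6 me: H, 7 pe L.
  Heavy syllables in the domain: 3, 5, 6. The rightmost is syllable 6 (me:).
  → primary stress on syllable 6.

yes: 5→6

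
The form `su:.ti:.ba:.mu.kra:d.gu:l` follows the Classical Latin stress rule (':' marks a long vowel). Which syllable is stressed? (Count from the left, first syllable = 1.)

Classical Latin: stress the penult if heavy (long vowel or closed), else the antepenult.
Weights: 4 mu L, 5 kra:d H, 6 gu:l H.
The penult (syllable 5, kra:d) is heavy, so it takes stress.
Stress on syllable 5: su:.ti:.ba:.mu.ˈkra:d.gu:l.

5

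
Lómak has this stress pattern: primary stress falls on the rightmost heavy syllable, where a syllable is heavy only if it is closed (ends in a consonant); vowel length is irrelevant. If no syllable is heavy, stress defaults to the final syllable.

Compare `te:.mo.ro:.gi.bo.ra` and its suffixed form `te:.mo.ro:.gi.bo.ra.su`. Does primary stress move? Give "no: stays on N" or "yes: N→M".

Base `te:.mo.ro:.gi.bo.ra` (6 syllables):
  Weights: 1 te: L, 2 mo L, 3 ro: L, 4 gi L, 5 bo L, 6 ra L.
  No heavy syllable in the domain; default to the final syllable = syllable 6.
  → primary stress on syllable 6.
Suffixed `te:.mo.ro:.gi.bo.ra.su` (7 syllables):
  Weights: 1 te: L, 2 mo L, 3 ro: L, 4 gi L, 5 bo L, 6 ra L, 7 su L.
  No heavy syllable in the domain; default to the final syllable = syllable 7.
  → primary stress on syllable 7.

yes: 6→7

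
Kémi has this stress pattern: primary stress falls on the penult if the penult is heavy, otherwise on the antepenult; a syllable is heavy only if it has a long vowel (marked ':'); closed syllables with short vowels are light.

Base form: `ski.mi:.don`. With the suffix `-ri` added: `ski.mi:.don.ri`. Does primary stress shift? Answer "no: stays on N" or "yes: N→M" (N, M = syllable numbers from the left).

Base `ski.mi:.don` (3 syllables):
  Weights: 1 ski L, 2 mi: H, 3 don L.
  The penult (syllable 2, mi:) is heavy, so it takes stress.
  → primary stress on syllable 2.
Suffixed `ski.mi:.don.ri` (4 syllables):
  Weights: 2 mi: H, 3 don L, 4 ri L.
  The penult (syllable 3, don) is light, so stress falls on the antepenult (syllable 2, mi:).
  → primary stress on syllable 2.

no: stays on 2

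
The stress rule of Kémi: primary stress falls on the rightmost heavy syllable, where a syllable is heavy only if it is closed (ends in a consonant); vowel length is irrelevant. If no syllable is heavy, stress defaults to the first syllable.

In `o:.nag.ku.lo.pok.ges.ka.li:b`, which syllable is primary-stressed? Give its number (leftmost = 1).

8

Weights: 1 o: L, 2 nag H, 3 ku L, 4 lo L, 5 pok H, 6 ges H, 7 ka L, 8 li:b H.
Heavy syllables in the domain: 2, 5, 6, 8. The rightmost is syllable 8 (li:b).
Primary stress: syllable 8 → o:.nag.ku.lo.pok.ges.ka.ˈli:b.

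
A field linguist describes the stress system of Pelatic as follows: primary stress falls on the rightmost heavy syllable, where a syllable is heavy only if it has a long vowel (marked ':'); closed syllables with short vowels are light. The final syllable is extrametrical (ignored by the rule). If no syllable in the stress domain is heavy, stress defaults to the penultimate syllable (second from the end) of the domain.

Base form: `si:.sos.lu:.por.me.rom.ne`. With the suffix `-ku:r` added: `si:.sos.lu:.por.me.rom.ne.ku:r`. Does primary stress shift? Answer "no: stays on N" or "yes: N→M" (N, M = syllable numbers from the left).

no: stays on 3

Base `si:.sos.lu:.por.me.rom.ne` (7 syllables):
  The final syllable (7, ne) is extrametrical; the stress domain is syllables 1–6.
  Weights: 1 si: H, 2 sos L, 3 lu: H, 4 por L, 5 me L, 6 rom L.
  Heavy syllables in the domain: 1, 3. The rightmost is syllable 3 (lu:).
  → primary stress on syllable 3.
Suffixed `si:.sos.lu:.por.me.rom.ne.ku:r` (8 syllables):
  The final syllable (8, ku:r) is extrametrical; the stress domain is syllables 1–7.
  Weights: 1 si: H, 2 sos L, 3 lu: H, 4 por L, 5 me L, 6 rom L, 7 ne L.
  Heavy syllables in the domain: 1, 3. The rightmost is syllable 3 (lu:).
  → primary stress on syllable 3.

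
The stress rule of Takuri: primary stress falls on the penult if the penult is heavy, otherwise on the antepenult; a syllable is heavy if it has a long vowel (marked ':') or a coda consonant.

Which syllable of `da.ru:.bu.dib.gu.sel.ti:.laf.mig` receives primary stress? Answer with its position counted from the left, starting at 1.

Weights: 7 ti: H, 8 laf H, 9 mig H.
The penult (syllable 8, laf) is heavy, so it takes stress.
Primary stress: syllable 8 → da.ru:.bu.dib.gu.sel.ti:.ˈlaf.mig.

8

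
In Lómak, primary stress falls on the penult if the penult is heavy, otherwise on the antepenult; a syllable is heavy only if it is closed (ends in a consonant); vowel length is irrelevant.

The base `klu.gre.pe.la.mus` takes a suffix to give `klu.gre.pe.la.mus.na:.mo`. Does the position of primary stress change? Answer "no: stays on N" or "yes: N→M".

Base `klu.gre.pe.la.mus` (5 syllables):
  Weights: 3 pe L, 4 la L, 5 mus H.
  The penult (syllable 4, la) is light, so stress falls on the antepenult (syllable 3, pe).
  → primary stress on syllable 3.
Suffixed `klu.gre.pe.la.mus.na:.mo` (7 syllables):
  Weights: 5 mus H, 6 na: L, 7 mo L.
  The penult (syllable 6, na:) is light, so stress falls on the antepenult (syllable 5, mus).
  → primary stress on syllable 5.

yes: 3→5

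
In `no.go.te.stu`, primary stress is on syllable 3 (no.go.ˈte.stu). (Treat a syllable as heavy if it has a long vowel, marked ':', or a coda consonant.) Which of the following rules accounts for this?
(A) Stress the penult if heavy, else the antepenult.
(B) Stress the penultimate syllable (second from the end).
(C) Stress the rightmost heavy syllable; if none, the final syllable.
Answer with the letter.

B

Rule A → syllable 2 (observed: 3).
Rule B → syllable 3 ✓.
Rule C → syllable 4 (observed: 3).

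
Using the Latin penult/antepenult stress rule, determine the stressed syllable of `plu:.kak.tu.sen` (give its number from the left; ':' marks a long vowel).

2

Classical Latin: stress the penult if heavy (long vowel or closed), else the antepenult.
Weights: 2 kak H, 3 tu L, 4 sen H.
The penult (syllable 3, tu) is light, so stress falls on the antepenult (syllable 2, kak).
Stress on syllable 2: plu:.ˈkak.tu.sen.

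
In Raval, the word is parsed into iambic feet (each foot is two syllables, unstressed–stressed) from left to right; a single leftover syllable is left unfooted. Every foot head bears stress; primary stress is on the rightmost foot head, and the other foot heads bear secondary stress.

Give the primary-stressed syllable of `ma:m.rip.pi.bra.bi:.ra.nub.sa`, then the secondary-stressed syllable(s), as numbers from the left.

Parse left to right into iambic (σˈσ) feet: (ma:m.ˈrip) (pi.ˈbra) (bi:.ˈra) (nub.ˈsa).
Foot heads (stressed positions): 2, 4, 6, 8.
End Rule Rightmost: primary stress on the rightmost head = syllable 8.
Secondary stress on 2, 4, 6: ma:m.ˌrip.pi.ˌbra.bi:.ˌra.nub.ˈsa.

primary 8, secondary 2, 4, 6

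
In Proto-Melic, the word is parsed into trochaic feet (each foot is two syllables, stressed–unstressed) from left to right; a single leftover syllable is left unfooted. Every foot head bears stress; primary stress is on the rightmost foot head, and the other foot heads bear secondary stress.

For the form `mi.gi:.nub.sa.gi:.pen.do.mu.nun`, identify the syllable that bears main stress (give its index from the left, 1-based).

7

Parse left to right into trochaic (ˈσσ) feet: (ˈmi.gi:) (ˈnub.sa) (ˈgi:.pen) (ˈdo.mu) nun. Syllable 9 is left unfooted.
Foot heads (stressed positions): 1, 3, 5, 7.
End Rule Rightmost: primary stress on the rightmost head = syllable 7.
Primary stress: syllable 7 → mi.gi:.nub.sa.gi:.pen.ˈdo.mu.nun.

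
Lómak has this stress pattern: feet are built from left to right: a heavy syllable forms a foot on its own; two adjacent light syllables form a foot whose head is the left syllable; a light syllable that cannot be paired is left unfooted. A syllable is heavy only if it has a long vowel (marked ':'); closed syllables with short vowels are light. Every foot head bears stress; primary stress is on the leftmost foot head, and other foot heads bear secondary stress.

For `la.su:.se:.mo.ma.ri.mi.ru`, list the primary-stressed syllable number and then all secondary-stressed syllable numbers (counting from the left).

primary 2, secondary 3, 4, 6

Weights: 1 la L, 2 su: H, 3 se: H, 4 mo L, 5 ma L, 6 ri L, 7 mi L, 8 ru L.
Parse left to right (heavy = foot alone; LL = one foot; stranded L unfooted): la (ˈsu:) (ˈse:) (ˈmo.ma) (ˈri.mi) ru.
Foot heads: 2, 3, 4, 6.
Primary stress on the leftmost head = syllable 2.
Secondary stress on 3, 4, 6: la.ˈsu:.ˌse:.ˌmo.ma.ˌri.mi.ru.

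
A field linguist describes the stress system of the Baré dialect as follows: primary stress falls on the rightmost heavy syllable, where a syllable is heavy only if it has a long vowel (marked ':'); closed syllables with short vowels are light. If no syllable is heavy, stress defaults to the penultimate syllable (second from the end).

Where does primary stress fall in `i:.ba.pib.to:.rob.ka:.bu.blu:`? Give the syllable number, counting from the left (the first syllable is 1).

8

Weights: 1 i: H, 2 ba L, 3 pib L, 4 to: H, 5 rob L, 6 ka: H, 7 bu L, 8 blu: H.
Heavy syllables in the domain: 1, 4, 6, 8. The rightmost is syllable 8 (blu:).
Primary stress: syllable 8 → i:.ba.pib.to:.rob.ka:.bu.ˈblu:.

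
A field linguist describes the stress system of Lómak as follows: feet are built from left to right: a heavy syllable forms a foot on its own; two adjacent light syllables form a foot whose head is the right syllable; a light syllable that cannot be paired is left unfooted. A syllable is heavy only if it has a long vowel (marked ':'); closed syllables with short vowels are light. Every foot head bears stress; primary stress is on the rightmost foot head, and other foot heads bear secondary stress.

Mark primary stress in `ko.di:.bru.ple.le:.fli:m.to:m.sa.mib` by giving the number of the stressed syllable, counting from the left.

9

Weights: 1 ko L, 2 di: H, 3 bru L, 4 ple L, 5 le: H, 6 fli:m H, 7 to:m H, 8 sa L, 9 mib L.
Parse left to right (heavy = foot alone; LL = one foot; stranded L unfooted): ko (ˈdi:) (bru.ˈple) (ˈle:) (ˈfli:m) (ˈto:m) (sa.ˈmib).
Foot heads: 2, 4, 5, 6, 7, 9.
Primary stress on the rightmost head = syllable 9.
Primary stress: syllable 9 → ko.di:.bru.ple.le:.fli:m.to:m.sa.ˈmib.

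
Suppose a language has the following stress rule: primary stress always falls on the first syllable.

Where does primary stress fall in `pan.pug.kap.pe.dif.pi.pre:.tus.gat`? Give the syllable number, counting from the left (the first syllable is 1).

1

The word has 9 syllables; the first syllable is syllable 1 (pan).
Primary stress: syllable 1 → ˈpan.pug.kap.pe.dif.pi.pre:.tus.gat.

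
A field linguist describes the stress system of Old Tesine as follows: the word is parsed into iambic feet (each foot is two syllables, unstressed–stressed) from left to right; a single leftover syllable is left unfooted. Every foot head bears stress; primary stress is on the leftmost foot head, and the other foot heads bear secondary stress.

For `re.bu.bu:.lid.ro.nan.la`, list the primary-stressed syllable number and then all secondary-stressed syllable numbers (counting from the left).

Parse left to right into iambic (σˈσ) feet: (re.ˈbu) (bu:.ˈlid) (ro.ˈnan) la. Syllable 7 is left unfooted.
Foot heads (stressed positions): 2, 4, 6.
End Rule Leftmost: primary stress on the leftmost head = syllable 2.
Secondary stress on 4, 6: re.ˈbu.bu:.ˌlid.ro.ˌnan.la.

primary 2, secondary 4, 6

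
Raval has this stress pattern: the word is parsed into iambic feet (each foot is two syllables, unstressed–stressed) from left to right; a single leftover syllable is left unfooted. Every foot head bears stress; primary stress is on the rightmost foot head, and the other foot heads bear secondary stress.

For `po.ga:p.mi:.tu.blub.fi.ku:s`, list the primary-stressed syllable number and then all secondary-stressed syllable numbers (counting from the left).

primary 6, secondary 2, 4

Parse left to right into iambic (σˈσ) feet: (po.ˈga:p) (mi:.ˈtu) (blub.ˈfi) ku:s. Syllable 7 is left unfooted.
Foot heads (stressed positions): 2, 4, 6.
End Rule Rightmost: primary stress on the rightmost head = syllable 6.
Secondary stress on 2, 4: po.ˌga:p.mi:.ˌtu.blub.ˈfi.ku:s.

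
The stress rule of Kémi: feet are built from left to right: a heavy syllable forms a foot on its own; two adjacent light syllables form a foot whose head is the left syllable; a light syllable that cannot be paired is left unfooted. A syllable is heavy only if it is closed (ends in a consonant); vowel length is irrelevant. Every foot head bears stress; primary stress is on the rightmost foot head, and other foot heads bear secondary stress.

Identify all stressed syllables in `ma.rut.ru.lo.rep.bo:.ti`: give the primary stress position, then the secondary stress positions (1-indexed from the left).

Weights: 1 ma L, 2 rut H, 3 ru L, 4 lo L, 5 rep H, 6 bo: L, 7 ti L.
Parse left to right (heavy = foot alone; LL = one foot; stranded L unfooted): ma (ˈrut) (ˈru.lo) (ˈrep) (ˈbo:.ti).
Foot heads: 2, 3, 5, 6.
Primary stress on the rightmost head = syllable 6.
Secondary stress on 2, 3, 5: ma.ˌrut.ˌru.lo.ˌrep.ˈbo:.ti.

primary 6, secondary 2, 3, 5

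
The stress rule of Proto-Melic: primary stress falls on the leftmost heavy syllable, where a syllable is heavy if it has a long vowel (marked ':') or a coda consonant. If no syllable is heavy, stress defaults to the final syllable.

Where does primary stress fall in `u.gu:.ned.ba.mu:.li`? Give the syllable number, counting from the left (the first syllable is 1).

Weights: 1 u L, 2 gu: H, 3 ned H, 4 ba L, 5 mu: H, 6 li L.
Heavy syllables in the domain: 2, 3, 5. The leftmost is syllable 2 (gu:).
Primary stress: syllable 2 → u.ˈgu:.ned.ba.mu:.li.

2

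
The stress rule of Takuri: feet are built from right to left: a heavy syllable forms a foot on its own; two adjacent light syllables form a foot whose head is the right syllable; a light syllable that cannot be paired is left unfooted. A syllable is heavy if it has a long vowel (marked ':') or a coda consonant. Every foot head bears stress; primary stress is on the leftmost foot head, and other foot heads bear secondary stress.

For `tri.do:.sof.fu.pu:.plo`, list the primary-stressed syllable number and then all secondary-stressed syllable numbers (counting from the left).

primary 2, secondary 3, 5

Weights: 1 tri L, 2 do: H, 3 sof H, 4 fu L, 5 pu: H, 6 plo L.
Parse right to left (heavy = foot alone; LL = one foot; stranded L unfooted): tri (ˈdo:) (ˈsof) fu (ˈpu:) plo.
Foot heads: 2, 3, 5.
Primary stress on the leftmost head = syllable 2.
Secondary stress on 3, 5: tri.ˈdo:.ˌsof.fu.ˌpu:.plo.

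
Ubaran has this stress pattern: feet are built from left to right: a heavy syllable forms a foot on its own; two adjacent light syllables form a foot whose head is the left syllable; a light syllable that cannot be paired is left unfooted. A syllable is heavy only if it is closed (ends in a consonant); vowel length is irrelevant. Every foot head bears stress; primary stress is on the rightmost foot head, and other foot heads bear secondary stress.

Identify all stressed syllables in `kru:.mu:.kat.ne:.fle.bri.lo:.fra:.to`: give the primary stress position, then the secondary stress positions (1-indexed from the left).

primary 8, secondary 1, 3, 4, 6

Weights: 1 kru: L, 2 mu: L, 3 kat H, 4 ne: L, 5 fle L, 6 bri L, 7 lo: L, 8 fra: L, 9 to L.
Parse left to right (heavy = foot alone; LL = one foot; stranded L unfooted): (ˈkru:.mu:) (ˈkat) (ˈne:.fle) (ˈbri.lo:) (ˈfra:.to).
Foot heads: 1, 3, 4, 6, 8.
Primary stress on the rightmost head = syllable 8.
Secondary stress on 1, 3, 4, 6: ˌkru:.mu:.ˌkat.ˌne:.fle.ˌbri.lo:.ˈfra:.to.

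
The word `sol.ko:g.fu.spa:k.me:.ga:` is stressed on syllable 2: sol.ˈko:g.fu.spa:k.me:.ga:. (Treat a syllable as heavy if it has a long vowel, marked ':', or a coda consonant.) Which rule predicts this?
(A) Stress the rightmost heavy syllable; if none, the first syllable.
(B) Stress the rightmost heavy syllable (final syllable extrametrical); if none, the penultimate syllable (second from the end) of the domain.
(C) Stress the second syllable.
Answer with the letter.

C

Rule A → syllable 6 (observed: 2).
Rule B → syllable 5 (observed: 2).
Rule C → syllable 2 ✓.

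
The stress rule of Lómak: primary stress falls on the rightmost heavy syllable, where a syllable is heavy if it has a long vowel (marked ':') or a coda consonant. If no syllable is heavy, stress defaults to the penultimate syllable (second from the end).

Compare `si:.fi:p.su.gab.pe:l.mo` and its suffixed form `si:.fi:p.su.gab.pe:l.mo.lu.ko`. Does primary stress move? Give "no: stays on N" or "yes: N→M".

Base `si:.fi:p.su.gab.pe:l.mo` (6 syllables):
  Weights: 1 si: H, 2 fi:p H, 3 su L, 4 gab H, 5 pe:l H, 6 mo L.
  Heavy syllables in the domain: 1, 2, 4, 5. The rightmost is syllable 5 (pe:l).
  → primary stress on syllable 5.
Suffixed `si:.fi:p.su.gab.pe:l.mo.lu.ko` (8 syllables):
  Weights: 1 si: H, 2 fi:p H, 3 su L, 4 gab H, 5 pe:l H, 6 mo L, 7 lu L, 8 ko L.
  Heavy syllables in the domain: 1, 2, 4, 5. The rightmost is syllable 5 (pe:l).
  → primary stress on syllable 5.

no: stays on 5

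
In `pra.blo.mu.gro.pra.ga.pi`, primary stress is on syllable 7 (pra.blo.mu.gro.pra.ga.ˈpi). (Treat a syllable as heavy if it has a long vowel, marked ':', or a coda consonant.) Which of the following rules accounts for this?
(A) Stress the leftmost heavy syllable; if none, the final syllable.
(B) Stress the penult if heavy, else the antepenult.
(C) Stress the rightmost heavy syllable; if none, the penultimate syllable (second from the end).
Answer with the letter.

Rule A → syllable 7 ✓.
Rule B → syllable 5 (observed: 7).
Rule C → syllable 6 (observed: 7).

A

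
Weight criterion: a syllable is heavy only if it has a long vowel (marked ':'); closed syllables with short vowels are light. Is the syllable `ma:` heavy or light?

`ma:`: long vowel, open (no coda). Long vowel → heavy.

heavy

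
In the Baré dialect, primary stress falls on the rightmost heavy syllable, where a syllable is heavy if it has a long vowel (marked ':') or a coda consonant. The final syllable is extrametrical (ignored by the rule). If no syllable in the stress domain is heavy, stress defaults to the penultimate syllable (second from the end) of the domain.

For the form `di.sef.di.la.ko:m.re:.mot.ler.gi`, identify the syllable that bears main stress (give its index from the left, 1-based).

The final syllable (9, gi) is extrametrical; the stress domain is syllables 1–8.
Weights: 1 di L, 2 sef H, 3 di L, 4 la L, 5 ko:m H, 6 re: H, 7 mot H, 8 ler H.
Heavy syllables in the domain: 2, 5, 6, 7, 8. The rightmost is syllable 8 (ler).
Primary stress: syllable 8 → di.sef.di.la.ko:m.re:.mot.ˈler.gi.

8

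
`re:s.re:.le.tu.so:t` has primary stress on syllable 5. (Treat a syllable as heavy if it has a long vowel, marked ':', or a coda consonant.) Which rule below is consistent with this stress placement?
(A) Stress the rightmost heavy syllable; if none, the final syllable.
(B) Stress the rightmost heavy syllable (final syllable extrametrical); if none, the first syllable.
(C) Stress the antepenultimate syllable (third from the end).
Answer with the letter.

A

Rule A → syllable 5 ✓.
Rule B → syllable 2 (observed: 5).
Rule C → syllable 3 (observed: 5).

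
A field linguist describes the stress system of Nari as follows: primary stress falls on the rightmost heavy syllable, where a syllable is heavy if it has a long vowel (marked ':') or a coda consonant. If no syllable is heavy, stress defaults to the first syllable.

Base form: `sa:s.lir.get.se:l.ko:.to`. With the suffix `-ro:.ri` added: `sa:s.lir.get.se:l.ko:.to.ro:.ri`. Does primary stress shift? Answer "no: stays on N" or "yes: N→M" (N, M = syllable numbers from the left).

yes: 5→7

Base `sa:s.lir.get.se:l.ko:.to` (6 syllables):
  Weights: 1 sa:s H, 2 lir H, 3 get H, 4 se:l H, 5 ko: H, 6 to L.
  Heavy syllables in the domain: 1, 2, 3, 4, 5. The rightmost is syllable 5 (ko:).
  → primary stress on syllable 5.
Suffixed `sa:s.lir.get.se:l.ko:.to.ro:.ri` (8 syllables):
  Weights: 1 sa:s H, 2 lir H, 3 get H, 4 se:l H, 5 ko: H, 6 to L, 7 ro: H, 8 ri L.
  Heavy syllables in the domain: 1, 2, 3, 4, 5, 7. The rightmost is syllable 7 (ro:).
  → primary stress on syllable 7.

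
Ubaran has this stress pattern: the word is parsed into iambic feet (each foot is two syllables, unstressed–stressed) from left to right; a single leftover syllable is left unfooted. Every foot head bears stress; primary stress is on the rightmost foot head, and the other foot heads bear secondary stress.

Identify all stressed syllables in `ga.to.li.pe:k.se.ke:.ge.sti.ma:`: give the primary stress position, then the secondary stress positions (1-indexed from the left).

primary 8, secondary 2, 4, 6

Parse left to right into iambic (σˈσ) feet: (ga.ˈto) (li.ˈpe:k) (se.ˈke:) (ge.ˈsti) ma:. Syllable 9 is left unfooted.
Foot heads (stressed positions): 2, 4, 6, 8.
End Rule Rightmost: primary stress on the rightmost head = syllable 8.
Secondary stress on 2, 4, 6: ga.ˌto.li.ˌpe:k.se.ˌke:.ge.ˈsti.ma:.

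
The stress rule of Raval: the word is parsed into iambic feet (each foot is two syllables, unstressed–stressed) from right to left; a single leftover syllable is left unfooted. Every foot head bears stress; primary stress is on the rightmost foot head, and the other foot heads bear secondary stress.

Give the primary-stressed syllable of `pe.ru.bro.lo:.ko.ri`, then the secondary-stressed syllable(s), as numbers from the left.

primary 6, secondary 2, 4

Parse right to left into iambic (σˈσ) feet: (pe.ˈru) (bro.ˈlo:) (ko.ˈri).
Foot heads (stressed positions): 2, 4, 6.
End Rule Rightmost: primary stress on the rightmost head = syllable 6.
Secondary stress on 2, 4: pe.ˌru.bro.ˌlo:.ko.ˈri.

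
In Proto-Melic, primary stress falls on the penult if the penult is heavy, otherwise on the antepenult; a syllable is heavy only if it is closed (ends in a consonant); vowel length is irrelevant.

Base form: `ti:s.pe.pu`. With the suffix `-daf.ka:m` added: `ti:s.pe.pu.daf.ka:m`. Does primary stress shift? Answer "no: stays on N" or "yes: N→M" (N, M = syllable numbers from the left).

Base `ti:s.pe.pu` (3 syllables):
  Weights: 1 ti:s H, 2 pe L, 3 pu L.
  The penult (syllable 2, pe) is light, so stress falls on the antepenult (syllable 1, ti:s).
  → primary stress on syllable 1.
Suffixed `ti:s.pe.pu.daf.ka:m` (5 syllables):
  Weights: 3 pu L, 4 daf H, 5 ka:m H.
  The penult (syllable 4, daf) is heavy, so it takes stress.
  → primary stress on syllable 4.

yes: 1→4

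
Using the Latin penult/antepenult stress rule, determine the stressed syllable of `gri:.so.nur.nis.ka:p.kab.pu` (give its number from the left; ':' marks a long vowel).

Classical Latin: stress the penult if heavy (long vowel or closed), else the antepenult.
Weights: 5 ka:p H, 6 kab H, 7 pu L.
The penult (syllable 6, kab) is heavy, so it takes stress.
Stress on syllable 6: gri:.so.nur.nis.ka:p.ˈkab.pu.

6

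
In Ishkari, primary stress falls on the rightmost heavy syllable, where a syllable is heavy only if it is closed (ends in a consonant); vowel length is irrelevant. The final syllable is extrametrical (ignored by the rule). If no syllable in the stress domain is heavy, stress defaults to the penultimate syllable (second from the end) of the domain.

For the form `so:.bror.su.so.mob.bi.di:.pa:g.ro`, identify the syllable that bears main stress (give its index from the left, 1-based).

8

The final syllable (9, ro) is extrametrical; the stress domain is syllables 1–8.
Weights: 1 so: L, 2 bror H, 3 su L, 4 so L, 5 mob H, 6 bi L, 7 di: L, 8 pa:g H.
Heavy syllables in the domain: 2, 5, 8. The rightmost is syllable 8 (pa:g).
Primary stress: syllable 8 → so:.bror.su.so.mob.bi.di:.ˈpa:g.ro.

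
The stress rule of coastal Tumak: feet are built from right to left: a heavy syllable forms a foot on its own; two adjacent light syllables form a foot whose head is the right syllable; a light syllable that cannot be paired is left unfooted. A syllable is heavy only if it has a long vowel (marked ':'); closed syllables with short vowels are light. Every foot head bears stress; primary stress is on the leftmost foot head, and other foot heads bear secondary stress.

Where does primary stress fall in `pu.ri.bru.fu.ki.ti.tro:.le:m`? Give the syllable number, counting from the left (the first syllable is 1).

2

Weights: 1 pu L, 2 ri L, 3 bru L, 4 fu L, 5 ki L, 6 ti L, 7 tro: H, 8 le:m H.
Parse right to left (heavy = foot alone; LL = one foot; stranded L unfooted): (pu.ˈri) (bru.ˈfu) (ki.ˈti) (ˈtro:) (ˈle:m).
Foot heads: 2, 4, 6, 7, 8.
Primary stress on the leftmost head = syllable 2.
Primary stress: syllable 2 → pu.ˈri.bru.fu.ki.ti.tro:.le:m.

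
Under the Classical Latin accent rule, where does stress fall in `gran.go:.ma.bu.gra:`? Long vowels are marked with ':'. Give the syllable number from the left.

Classical Latin: stress the penult if heavy (long vowel or closed), else the antepenult.
Weights: 3 ma L, 4 bu L, 5 gra: H.
The penult (syllable 4, bu) is light, so stress falls on the antepenult (syllable 3, ma).
Stress on syllable 3: gran.go:.ˈma.bu.gra:.

3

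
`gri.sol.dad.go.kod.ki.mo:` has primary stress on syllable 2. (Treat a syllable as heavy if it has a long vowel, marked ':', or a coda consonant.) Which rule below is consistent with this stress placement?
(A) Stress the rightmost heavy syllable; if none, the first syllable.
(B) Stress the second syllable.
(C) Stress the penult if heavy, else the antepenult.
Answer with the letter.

B

Rule A → syllable 7 (observed: 2).
Rule B → syllable 2 ✓.
Rule C → syllable 5 (observed: 2).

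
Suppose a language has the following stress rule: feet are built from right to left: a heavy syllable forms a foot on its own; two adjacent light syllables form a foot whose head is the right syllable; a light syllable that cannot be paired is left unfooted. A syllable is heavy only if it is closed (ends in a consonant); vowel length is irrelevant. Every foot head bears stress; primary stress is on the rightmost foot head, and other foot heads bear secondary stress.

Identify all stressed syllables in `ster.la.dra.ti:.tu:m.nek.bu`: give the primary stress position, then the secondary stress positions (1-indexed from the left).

Weights: 1 ster H, 2 la L, 3 dra L, 4 ti: L, 5 tu:m H, 6 nek H, 7 bu L.
Parse right to left (heavy = foot alone; LL = one foot; stranded L unfooted): (ˈster) la (dra.ˈti:) (ˈtu:m) (ˈnek) bu.
Foot heads: 1, 4, 5, 6.
Primary stress on the rightmost head = syllable 6.
Secondary stress on 1, 4, 5: ˌster.la.dra.ˌti:.ˌtu:m.ˈnek.bu.

primary 6, secondary 1, 4, 5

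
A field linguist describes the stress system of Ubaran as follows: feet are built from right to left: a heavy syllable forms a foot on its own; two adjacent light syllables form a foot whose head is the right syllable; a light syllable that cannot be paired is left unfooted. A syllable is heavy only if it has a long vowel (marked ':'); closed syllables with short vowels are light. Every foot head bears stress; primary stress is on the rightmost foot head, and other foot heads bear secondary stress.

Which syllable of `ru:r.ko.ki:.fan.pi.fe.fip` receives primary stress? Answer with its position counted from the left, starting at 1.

7

Weights: 1 ru:r H, 2 ko L, 3 ki: H, 4 fan L, 5 pi L, 6 fe L, 7 fip L.
Parse right to left (heavy = foot alone; LL = one foot; stranded L unfooted): (ˈru:r) ko (ˈki:) (fan.ˈpi) (fe.ˈfip).
Foot heads: 1, 3, 5, 7.
Primary stress on the rightmost head = syllable 7.
Primary stress: syllable 7 → ru:r.ko.ki:.fan.pi.fe.ˈfip.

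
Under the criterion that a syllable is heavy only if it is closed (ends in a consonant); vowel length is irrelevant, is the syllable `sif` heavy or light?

`sif`: short vowel, closed (coda /f/). Closed (coda /f/) → heavy.

heavy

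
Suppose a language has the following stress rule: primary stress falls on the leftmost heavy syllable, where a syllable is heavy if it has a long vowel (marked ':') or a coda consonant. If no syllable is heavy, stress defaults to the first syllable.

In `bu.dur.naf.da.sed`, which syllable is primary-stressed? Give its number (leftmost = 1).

Weights: 1 bu L, 2 dur H, 3 naf H, 4 da L, 5 sed H.
Heavy syllables in the domain: 2, 3, 5. The leftmost is syllable 2 (dur).
Primary stress: syllable 2 → bu.ˈdur.naf.da.sed.

2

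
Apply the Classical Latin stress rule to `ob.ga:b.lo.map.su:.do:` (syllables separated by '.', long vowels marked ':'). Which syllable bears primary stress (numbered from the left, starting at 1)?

Classical Latin: stress the penult if heavy (long vowel or closed), else the antepenult.
Weights: 4 map H, 5 su: H, 6 do: H.
The penult (syllable 5, su:) is heavy, so it takes stress.
Stress on syllable 5: ob.ga:b.lo.map.ˈsu:.do:.

5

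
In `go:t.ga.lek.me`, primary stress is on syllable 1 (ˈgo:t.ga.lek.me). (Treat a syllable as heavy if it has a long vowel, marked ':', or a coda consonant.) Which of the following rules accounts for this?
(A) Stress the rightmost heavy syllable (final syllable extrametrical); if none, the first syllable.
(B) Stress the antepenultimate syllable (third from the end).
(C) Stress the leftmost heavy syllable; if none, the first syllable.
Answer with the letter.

C

Rule A → syllable 3 (observed: 1).
Rule B → syllable 2 (observed: 1).
Rule C → syllable 1 ✓.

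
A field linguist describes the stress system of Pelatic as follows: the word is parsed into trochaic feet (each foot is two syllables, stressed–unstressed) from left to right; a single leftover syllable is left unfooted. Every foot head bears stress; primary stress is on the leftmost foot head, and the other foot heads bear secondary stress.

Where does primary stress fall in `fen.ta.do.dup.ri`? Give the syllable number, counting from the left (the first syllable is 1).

1

Parse left to right into trochaic (ˈσσ) feet: (ˈfen.ta) (ˈdo.dup) ri. Syllable 5 is left unfooted.
Foot heads (stressed positions): 1, 3.
End Rule Leftmost: primary stress on the leftmost head = syllable 1.
Primary stress: syllable 1 → ˈfen.ta.do.dup.ri.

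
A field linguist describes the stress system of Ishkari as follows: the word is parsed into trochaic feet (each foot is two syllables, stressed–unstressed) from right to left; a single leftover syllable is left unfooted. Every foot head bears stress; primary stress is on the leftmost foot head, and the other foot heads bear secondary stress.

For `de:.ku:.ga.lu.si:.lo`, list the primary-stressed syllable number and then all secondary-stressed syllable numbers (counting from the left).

Parse right to left into trochaic (ˈσσ) feet: (ˈde:.ku:) (ˈga.lu) (ˈsi:.lo).
Foot heads (stressed positions): 1, 3, 5.
End Rule Leftmost: primary stress on the leftmost head = syllable 1.
Secondary stress on 3, 5: ˈde:.ku:.ˌga.lu.ˌsi:.lo.

primary 1, secondary 3, 5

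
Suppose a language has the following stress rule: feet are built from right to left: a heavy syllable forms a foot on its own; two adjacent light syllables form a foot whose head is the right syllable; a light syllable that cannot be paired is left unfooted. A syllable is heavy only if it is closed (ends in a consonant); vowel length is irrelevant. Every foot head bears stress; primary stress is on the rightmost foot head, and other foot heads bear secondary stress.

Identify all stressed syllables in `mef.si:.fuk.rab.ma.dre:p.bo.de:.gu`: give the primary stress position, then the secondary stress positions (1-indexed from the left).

primary 9, secondary 1, 3, 4, 6

Weights: 1 mef H, 2 si: L, 3 fuk H, 4 rab H, 5 ma L, 6 dre:p H, 7 bo L, 8 de: L, 9 gu L.
Parse right to left (heavy = foot alone; LL = one foot; stranded L unfooted): (ˈmef) si: (ˈfuk) (ˈrab) ma (ˈdre:p) bo (de:.ˈgu).
Foot heads: 1, 3, 4, 6, 9.
Primary stress on the rightmost head = syllable 9.
Secondary stress on 1, 3, 4, 6: ˌmef.si:.ˌfuk.ˌrab.ma.ˌdre:p.bo.de:.ˈgu.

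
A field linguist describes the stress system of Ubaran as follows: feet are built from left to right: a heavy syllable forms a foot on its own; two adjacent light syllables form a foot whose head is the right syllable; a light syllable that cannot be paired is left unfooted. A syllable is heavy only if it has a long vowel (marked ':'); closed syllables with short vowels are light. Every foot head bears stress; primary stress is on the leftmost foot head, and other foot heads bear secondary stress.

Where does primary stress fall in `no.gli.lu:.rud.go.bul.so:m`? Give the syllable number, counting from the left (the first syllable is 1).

Weights: 1 no L, 2 gli L, 3 lu: H, 4 rud L, 5 go L, 6 bul L, 7 so:m H.
Parse left to right (heavy = foot alone; LL = one foot; stranded L unfooted): (no.ˈgli) (ˈlu:) (rud.ˈgo) bul (ˈso:m).
Foot heads: 2, 3, 5, 7.
Primary stress on the leftmost head = syllable 2.
Primary stress: syllable 2 → no.ˈgli.lu:.rud.go.bul.so:m.

2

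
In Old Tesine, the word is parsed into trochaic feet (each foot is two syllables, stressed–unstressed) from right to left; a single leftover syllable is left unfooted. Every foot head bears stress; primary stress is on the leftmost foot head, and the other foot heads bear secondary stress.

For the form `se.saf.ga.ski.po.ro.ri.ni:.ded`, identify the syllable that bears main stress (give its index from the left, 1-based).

Parse right to left into trochaic (ˈσσ) feet: se (ˈsaf.ga) (ˈski.po) (ˈro.ri) (ˈni:.ded). Syllable 1 is left unfooted.
Foot heads (stressed positions): 2, 4, 6, 8.
End Rule Leftmost: primary stress on the leftmost head = syllable 2.
Primary stress: syllable 2 → se.ˈsaf.ga.ski.po.ro.ri.ni:.ded.

2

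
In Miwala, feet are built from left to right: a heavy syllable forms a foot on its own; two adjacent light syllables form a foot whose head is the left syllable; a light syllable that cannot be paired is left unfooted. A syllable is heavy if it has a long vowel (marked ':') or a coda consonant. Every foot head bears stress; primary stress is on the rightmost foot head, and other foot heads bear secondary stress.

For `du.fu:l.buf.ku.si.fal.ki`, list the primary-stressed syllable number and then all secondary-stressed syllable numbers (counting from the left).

Weights: 1 du L, 2 fu:l H, 3 buf H, 4 ku L, 5 si L, 6 fal H, 7 ki L.
Parse left to right (heavy = foot alone; LL = one foot; stranded L unfooted): du (ˈfu:l) (ˈbuf) (ˈku.si) (ˈfal) ki.
Foot heads: 2, 3, 4, 6.
Primary stress on the rightmost head = syllable 6.
Secondary stress on 2, 3, 4: du.ˌfu:l.ˌbuf.ˌku.si.ˈfal.ki.

primary 6, secondary 2, 3, 4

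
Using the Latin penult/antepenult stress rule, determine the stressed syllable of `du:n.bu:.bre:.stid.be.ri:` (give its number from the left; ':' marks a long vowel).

4

Classical Latin: stress the penult if heavy (long vowel or closed), else the antepenult.
Weights: 4 stid H, 5 be L, 6 ri: H.
The penult (syllable 5, be) is light, so stress falls on the antepenult (syllable 4, stid).
Stress on syllable 4: du:n.bu:.bre:.ˈstid.be.ri:.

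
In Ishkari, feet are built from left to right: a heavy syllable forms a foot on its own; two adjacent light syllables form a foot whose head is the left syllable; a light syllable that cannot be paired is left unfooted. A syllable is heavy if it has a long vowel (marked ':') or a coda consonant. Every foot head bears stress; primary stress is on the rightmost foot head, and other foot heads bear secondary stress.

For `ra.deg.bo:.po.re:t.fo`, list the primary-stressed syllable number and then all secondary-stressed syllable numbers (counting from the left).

Weights: 1 ra L, 2 deg H, 3 bo: H, 4 po L, 5 re:t H, 6 fo L.
Parse left to right (heavy = foot alone; LL = one foot; stranded L unfooted): ra (ˈdeg) (ˈbo:) po (ˈre:t) fo.
Foot heads: 2, 3, 5.
Primary stress on the rightmost head = syllable 5.
Secondary stress on 2, 3: ra.ˌdeg.ˌbo:.po.ˈre:t.fo.

primary 5, secondary 2, 3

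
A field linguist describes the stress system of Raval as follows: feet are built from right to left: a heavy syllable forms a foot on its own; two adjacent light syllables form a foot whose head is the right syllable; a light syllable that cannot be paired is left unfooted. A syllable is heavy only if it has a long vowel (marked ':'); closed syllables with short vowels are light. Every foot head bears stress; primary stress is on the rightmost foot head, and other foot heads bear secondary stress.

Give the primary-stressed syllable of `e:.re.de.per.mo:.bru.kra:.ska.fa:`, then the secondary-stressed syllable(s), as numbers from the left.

Weights: 1 e: H, 2 re L, 3 de L, 4 per L, 5 mo: H, 6 bru L, 7 kra: H, 8 ska L, 9 fa: H.
Parse right to left (heavy = foot alone; LL = one foot; stranded L unfooted): (ˈe:) re (de.ˈper) (ˈmo:) bru (ˈkra:) ska (ˈfa:).
Foot heads: 1, 4, 5, 7, 9.
Primary stress on the rightmost head = syllable 9.
Secondary stress on 1, 4, 5, 7: ˌe:.re.de.ˌper.ˌmo:.bru.ˌkra:.ska.ˈfa:.

primary 9, secondary 1, 4, 5, 7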